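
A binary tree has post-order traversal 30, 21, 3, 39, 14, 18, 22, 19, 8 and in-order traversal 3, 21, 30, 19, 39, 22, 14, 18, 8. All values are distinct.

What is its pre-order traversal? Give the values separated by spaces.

The last element of post-order is the root; it splits in-order into left and right subtrees.
Root 8: left subtree has 8 nodes {3, 21, 30, 19, 39, 22, 14, 18}, right has 0 { }.
  Root 19: left subtree has 3 nodes {3, 21, 30}, right has 4 {39, 22, 14, 18}.
    Root 3: left subtree has 0 nodes { }, right has 2 {21, 30}.
      Root 21: left subtree has 0 nodes { }, right has 1 {30}.
    Root 22: left subtree has 1 node {39}, right has 2 {14, 18}.
      Root 18: left subtree has 1 node {14}, right has 0 { }.

8 19 3 21 30 22 39 18 14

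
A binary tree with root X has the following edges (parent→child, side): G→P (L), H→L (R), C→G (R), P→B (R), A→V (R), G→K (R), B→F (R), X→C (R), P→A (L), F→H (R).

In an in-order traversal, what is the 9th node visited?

L

In-order visits the left subtree, then the node, then the right subtree.
At X: no left child.
Visit X.
At X: go right to C.
  At C: no left child.
  Visit C.
  At C: go right to G.
    At G: go left to P.
      At P: go left to A.
        At A: no left child.
        Visit A.
        At A: go right to V.
          V is a leaf — visit V.
      Visit P.
      At P: go right to B.
        At B: no left child.
        Visit B.
        At B: go right to F.
          At F: no left child.
          Visit F.
          At F: go right to H.
            At H: no left child.
            Visit H.
            At H: go right to L.
              L is a leaf — visit L.
    Visit G.
    At G: go right to K.
      K is a leaf — visit K.
Full in-order sequence: X, C, A, V, P, B, F, H, L, G, K.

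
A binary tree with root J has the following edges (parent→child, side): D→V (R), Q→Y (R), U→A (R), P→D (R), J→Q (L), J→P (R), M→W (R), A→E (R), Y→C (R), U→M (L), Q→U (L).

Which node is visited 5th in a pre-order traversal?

W

Pre-order visits the node, then its left subtree, then its right subtree.
Visit J.
At J: go left to Q.
  Visit Q.
  At Q: go left to U.
    Visit U.
    At U: go left to M.
      Visit M.
      At M: no left child.
      At M: go right to W.
        W is a leaf — visit W.
    At U: go right to A.
      Visit A.
      At A: no left child.
      At A: go right to E.
        E is a leaf — visit E.
  At Q: go right to Y.
    Visit Y.
    At Y: no left child.
    At Y: go right to C.
      C is a leaf — visit C.
At J: go right to P.
  Visit P.
  At P: no left child.
  At P: go right to D.
    Visit D.
    At D: no left child.
    At D: go right to V.
      V is a leaf — visit V.
Full pre-order sequence: J, Q, U, M, W, A, E, Y, C, P, D, V.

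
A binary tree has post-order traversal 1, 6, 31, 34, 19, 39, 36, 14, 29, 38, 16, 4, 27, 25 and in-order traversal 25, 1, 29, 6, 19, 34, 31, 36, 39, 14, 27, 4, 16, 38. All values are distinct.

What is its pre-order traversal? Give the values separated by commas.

25, 27, 29, 1, 14, 36, 19, 6, 34, 31, 39, 4, 16, 38

The last element of post-order is the root; it splits in-order into left and right subtrees.
Root 25: left subtree has 0 nodes { }, right has 13 {1, 29, 6, 19, 34, 31, 36, 39, 14, 27, 4, 16, 38}.
  Root 27: left subtree has 9 nodes {1, 29, 6, 19, 34, 31, 36, 39, 14}, right has 3 {4, 16, 38}.
    Root 29: left subtree has 1 node {1}, right has 7 {6, 19, 34, 31, 36, 39, 14}.
      Root 14: left subtree has 6 nodes {6, 19, 34, 31, 36, 39}, right has 0 { }.
        Root 36: left subtree has 4 nodes {6, 19, 34, 31}, right has 1 {39}.
          Root 19: left subtree has 1 node {6}, right has 2 {34, 31}.
            Root 34: left subtree has 0 nodes { }, right has 1 {31}.
    Root 4: left subtree has 0 nodes { }, right has 2 {16, 38}.
      Root 16: left subtree has 0 nodes { }, right has 1 {38}.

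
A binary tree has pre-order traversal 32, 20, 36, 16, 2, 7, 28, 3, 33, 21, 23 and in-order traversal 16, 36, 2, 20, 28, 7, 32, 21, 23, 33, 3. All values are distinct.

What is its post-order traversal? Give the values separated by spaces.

The first element of pre-order is the root; it splits in-order into left and right subtrees.
Root 32: left subtree has 6 nodes {16, 36, 2, 20, 28, 7}, right has 4 {21, 23, 33, 3}.
  Root 20: left subtree has 3 nodes {16, 36, 2}, right has 2 {28, 7}.
    Root 36: left subtree has 1 node {16}, right has 1 {2}.
    Root 7: left subtree has 1 node {28}, right has 0 { }.
  Root 3: left subtree has 3 nodes {21, 23, 33}, right has 0 { }.
    Root 33: left subtree has 2 nodes {21, 23}, right has 0 { }.
      Root 21: left subtree has 0 nodes { }, right has 1 {23}.

16 2 36 28 7 20 23 21 33 3 32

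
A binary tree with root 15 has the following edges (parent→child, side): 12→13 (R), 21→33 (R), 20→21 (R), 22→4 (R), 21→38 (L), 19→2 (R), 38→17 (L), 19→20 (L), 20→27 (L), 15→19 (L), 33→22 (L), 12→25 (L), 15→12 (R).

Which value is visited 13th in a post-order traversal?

Post-order visits the left subtree, then the right subtree, then the node.
At 15: go left to 19.
  At 19: go left to 20.
    At 20: go left to 27.
      27 is a leaf — visit 27.
    At 20: go right to 21.
      At 21: go left to 38.
        At 38: go left to 17.
          17 is a leaf — visit 17.
        At 38: no right child.
        Visit 38.
      At 21: go right to 33.
        At 33: go left to 22.
          At 22: no left child.
          At 22: go right to 4.
            4 is a leaf — visit 4.
          Visit 22.
        At 33: no right child.
        Visit 33.
      Visit 21.
    Visit 20.
  At 19: go right to 2.
    2 is a leaf — visit 2.
  Visit 19.
At 15: go right to 12.
  At 12: go left to 25.
    25 is a leaf — visit 25.
  At 12: go right to 13.
    13 is a leaf — visit 13.
  Visit 12.
Visit 15.
Full post-order sequence: 27, 17, 38, 4, 22, 33, 21, 20, 2, 19, 25, 13, 12, 15.

12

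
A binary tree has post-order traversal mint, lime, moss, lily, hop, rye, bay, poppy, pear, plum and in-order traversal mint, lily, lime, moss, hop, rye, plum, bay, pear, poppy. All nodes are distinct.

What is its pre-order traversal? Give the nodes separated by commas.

plum, rye, hop, lily, mint, moss, lime, pear, bay, poppy

The last element of post-order is the root; it splits in-order into left and right subtrees.
Root plum: left subtree has 6 nodes {mint, lily, lime, moss, hop, rye}, right has 3 {bay, pear, poppy}.
  Root rye: left subtree has 5 nodes {mint, lily, lime, moss, hop}, right has 0 { }.
    Root hop: left subtree has 4 nodes {mint, lily, lime, moss}, right has 0 { }.
      Root lily: left subtree has 1 node {mint}, right has 2 {lime, moss}.
        Root moss: left subtree has 1 node {lime}, right has 0 { }.
  Root pear: left subtree has 1 node {bay}, right has 1 {poppy}.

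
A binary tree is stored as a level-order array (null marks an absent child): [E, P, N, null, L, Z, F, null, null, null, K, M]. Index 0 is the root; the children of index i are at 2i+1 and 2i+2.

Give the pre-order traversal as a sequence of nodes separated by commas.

Pre-order visits the node, then its left subtree, then its right subtree.
Visit E.
At E: go left to P.
  Visit P.
  At P: no left child.
  At P: go right to L.
    Visit L.
    At L: no left child.
    At L: go right to K.
      K is a leaf — visit K.
At E: go right to N.
  Visit N.
  At N: go left to Z.
    Visit Z.
    At Z: go left to M.
      M is a leaf — visit M.
    At Z: no right child.
  At N: go right to F.
    F is a leaf — visit F.

E, P, L, K, N, Z, M, F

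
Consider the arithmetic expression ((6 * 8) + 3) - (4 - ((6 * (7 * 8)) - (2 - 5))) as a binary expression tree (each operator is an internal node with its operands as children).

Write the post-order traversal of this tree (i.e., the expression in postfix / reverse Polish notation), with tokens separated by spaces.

6 8 * 3 + 4 6 7 8 * * 2 5 - - - -

Post-order on an expression tree gives postfix notation: for each operator, emit left operand, right operand, then the operator.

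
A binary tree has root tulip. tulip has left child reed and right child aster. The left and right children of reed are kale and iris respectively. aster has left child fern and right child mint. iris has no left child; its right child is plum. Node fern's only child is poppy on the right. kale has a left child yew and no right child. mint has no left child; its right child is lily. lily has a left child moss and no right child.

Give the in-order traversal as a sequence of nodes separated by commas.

yew, kale, reed, iris, plum, tulip, fern, poppy, aster, mint, moss, lily

In-order visits the left subtree, then the node, then the right subtree.
At tulip: go left to reed.
  At reed: go left to kale.
    At kale: go left to yew.
      yew is a leaf — visit yew.
    Visit kale.
    At kale: no right child.
  Visit reed.
  At reed: go right to iris.
    At iris: no left child.
    Visit iris.
    At iris: go right to plum.
      plum is a leaf — visit plum.
Visit tulip.
At tulip: go right to aster.
  At aster: go left to fern.
    At fern: no left child.
    Visit fern.
    At fern: go right to poppy.
      poppy is a leaf — visit poppy.
  Visit aster.
  At aster: go right to mint.
    At mint: no left child.
    Visit mint.
    At mint: go right to lily.
      At lily: go left to moss.
        moss is a leaf — visit moss.
      Visit lily.
      At lily: no right child.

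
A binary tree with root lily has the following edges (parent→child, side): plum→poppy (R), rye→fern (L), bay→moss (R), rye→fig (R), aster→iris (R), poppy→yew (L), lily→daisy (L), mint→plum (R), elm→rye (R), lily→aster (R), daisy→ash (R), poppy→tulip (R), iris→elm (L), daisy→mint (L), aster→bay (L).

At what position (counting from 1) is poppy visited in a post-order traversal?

Post-order visits the left subtree, then the right subtree, then the node.
At lily: go left to daisy.
  At daisy: go left to mint.
    At mint: no left child.
    At mint: go right to plum.
      At plum: no left child.
      At plum: go right to poppy.
        At poppy: go left to yew.
          yew is a leaf — visit yew.
        At poppy: go right to tulip.
          tulip is a leaf — visit tulip.
        Visit poppy.
      Visit plum.
    Visit mint.
  At daisy: go right to ash.
    ash is a leaf — visit ash.
  Visit daisy.
At lily: go right to aster.
  At aster: go left to bay.
    At bay: no left child.
    At bay: go right to moss.
      moss is a leaf — visit moss.
    Visit bay.
  At aster: go right to iris.
    At iris: go left to elm.
      At elm: no left child.
      At elm: go right to rye.
        At rye: go left to fern.
          fern is a leaf — visit fern.
        At rye: go right to fig.
          fig is a leaf — visit fig.
        Visit rye.
      Visit elm.
    At iris: no right child.
    Visit iris.
  Visit aster.
Visit lily.
Full post-order sequence: yew, tulip, poppy, plum, mint, ash, daisy, moss, bay, fern, fig, rye, elm, iris, aster, lily.

3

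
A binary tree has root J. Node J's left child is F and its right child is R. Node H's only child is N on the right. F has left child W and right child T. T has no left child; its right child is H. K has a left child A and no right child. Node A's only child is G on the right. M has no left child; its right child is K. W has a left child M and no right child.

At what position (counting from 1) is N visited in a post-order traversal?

Post-order visits the left subtree, then the right subtree, then the node.
At J: go left to F.
  At F: go left to W.
    At W: go left to M.
      At M: no left child.
      At M: go right to K.
        At K: go left to A.
          At A: no left child.
          At A: go right to G.
            G is a leaf — visit G.
          Visit A.
        At K: no right child.
        Visit K.
      Visit M.
    At W: no right child.
    Visit W.
  At F: go right to T.
    At T: no left child.
    At T: go right to H.
      At H: no left child.
      At H: go right to N.
        N is a leaf — visit N.
      Visit H.
    Visit T.
  Visit F.
At J: go right to R.
  R is a leaf — visit R.
Visit J.
Full post-order sequence: G, A, K, M, W, N, H, T, F, R, J.

6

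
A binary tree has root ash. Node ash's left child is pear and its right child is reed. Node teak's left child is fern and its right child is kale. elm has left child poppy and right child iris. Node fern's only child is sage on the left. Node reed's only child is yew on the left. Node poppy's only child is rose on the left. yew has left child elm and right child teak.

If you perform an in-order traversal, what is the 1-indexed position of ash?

In-order visits the left subtree, then the node, then the right subtree.
At ash: go left to pear.
  pear is a leaf — visit pear.
Visit ash.
At ash: go right to reed.
  At reed: go left to yew.
    At yew: go left to elm.
      At elm: go left to poppy.
        At poppy: go left to rose.
          rose is a leaf — visit rose.
        Visit poppy.
        At poppy: no right child.
      Visit elm.
      At elm: go right to iris.
        iris is a leaf — visit iris.
    Visit yew.
    At yew: go right to teak.
      At teak: go left to fern.
        At fern: go left to sage.
          sage is a leaf — visit sage.
        Visit fern.
        At fern: no right child.
      Visit teak.
      At teak: go right to kale.
        kale is a leaf — visit kale.
  Visit reed.
  At reed: no right child.
Full in-order sequence: pear, ash, rose, poppy, elm, iris, yew, sage, fern, teak, kale, reed.

2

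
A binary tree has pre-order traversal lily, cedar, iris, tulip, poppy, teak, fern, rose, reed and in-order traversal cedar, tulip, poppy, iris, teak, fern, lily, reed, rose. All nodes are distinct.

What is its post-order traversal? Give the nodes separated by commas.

poppy, tulip, fern, teak, iris, cedar, reed, rose, lily

The first element of pre-order is the root; it splits in-order into left and right subtrees.
Root lily: left subtree has 6 nodes {cedar, tulip, poppy, iris, teak, fern}, right has 2 {reed, rose}.
  Root cedar: left subtree has 0 nodes { }, right has 5 {tulip, poppy, iris, teak, fern}.
    Root iris: left subtree has 2 nodes {tulip, poppy}, right has 2 {teak, fern}.
      Root tulip: left subtree has 0 nodes { }, right has 1 {poppy}.
      Root teak: left subtree has 0 nodes { }, right has 1 {fern}.
  Root rose: left subtree has 1 node {reed}, right has 0 { }.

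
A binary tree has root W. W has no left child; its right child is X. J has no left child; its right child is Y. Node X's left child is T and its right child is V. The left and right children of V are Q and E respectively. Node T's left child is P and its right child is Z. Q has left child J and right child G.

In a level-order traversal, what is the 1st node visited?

W

Level-order visits nodes level by level from the root, left to right within each level.
Level 0: W
Level 1: X
Level 2: T, V
Level 3: P, Z, Q, E
Level 4: J, G
Level 5: Y
Full level-order sequence: W, X, T, V, P, Z, Q, E, J, G, Y.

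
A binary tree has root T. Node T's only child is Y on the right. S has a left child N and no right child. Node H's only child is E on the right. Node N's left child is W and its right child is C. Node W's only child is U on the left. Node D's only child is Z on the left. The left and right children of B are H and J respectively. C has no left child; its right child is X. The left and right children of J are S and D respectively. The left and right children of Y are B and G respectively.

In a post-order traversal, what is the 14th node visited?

Post-order visits the left subtree, then the right subtree, then the node.
At T: no left child.
At T: go right to Y.
  At Y: go left to B.
    At B: go left to H.
      At H: no left child.
      At H: go right to E.
        E is a leaf — visit E.
      Visit H.
    At B: go right to J.
      At J: go left to S.
        At S: go left to N.
          At N: go left to W.
            At W: go left to U.
              U is a leaf — visit U.
            At W: no right child.
            Visit W.
          At N: go right to C.
            At C: no left child.
            At C: go right to X.
              X is a leaf — visit X.
            Visit C.
          Visit N.
        At S: no right child.
        Visit S.
      At J: go right to D.
        At D: go left to Z.
          Z is a leaf — visit Z.
        At D: no right child.
        Visit D.
      Visit J.
    Visit B.
  At Y: go right to G.
    G is a leaf — visit G.
  Visit Y.
Visit T.
Full post-order sequence: E, H, U, W, X, C, N, S, Z, D, J, B, G, Y, T.

Y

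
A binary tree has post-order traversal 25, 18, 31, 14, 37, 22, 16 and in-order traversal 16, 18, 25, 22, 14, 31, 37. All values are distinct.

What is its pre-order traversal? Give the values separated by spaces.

16 22 18 25 37 14 31

The last element of post-order is the root; it splits in-order into left and right subtrees.
Root 16: left subtree has 0 nodes { }, right has 6 {18, 25, 22, 14, 31, 37}.
  Root 22: left subtree has 2 nodes {18, 25}, right has 3 {14, 31, 37}.
    Root 18: left subtree has 0 nodes { }, right has 1 {25}.
    Root 37: left subtree has 2 nodes {14, 31}, right has 0 { }.
      Root 14: left subtree has 0 nodes { }, right has 1 {31}.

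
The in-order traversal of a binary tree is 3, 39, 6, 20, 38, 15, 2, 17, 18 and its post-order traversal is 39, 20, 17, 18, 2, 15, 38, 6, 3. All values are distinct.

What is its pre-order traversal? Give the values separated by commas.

3, 6, 39, 38, 20, 15, 2, 18, 17

The last element of post-order is the root; it splits in-order into left and right subtrees.
Root 3: left subtree has 0 nodes { }, right has 8 {39, 6, 20, 38, 15, 2, 17, 18}.
  Root 6: left subtree has 1 node {39}, right has 6 {20, 38, 15, 2, 17, 18}.
    Root 38: left subtree has 1 node {20}, right has 4 {15, 2, 17, 18}.
      Root 15: left subtree has 0 nodes { }, right has 3 {2, 17, 18}.
        Root 2: left subtree has 0 nodes { }, right has 2 {17, 18}.
          Root 18: left subtree has 1 node {17}, right has 0 { }.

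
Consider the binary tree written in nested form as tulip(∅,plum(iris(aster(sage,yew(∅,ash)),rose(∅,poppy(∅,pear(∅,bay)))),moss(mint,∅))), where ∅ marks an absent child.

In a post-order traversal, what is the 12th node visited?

Post-order visits the left subtree, then the right subtree, then the node.
At tulip: no left child.
At tulip: go right to plum.
  At plum: go left to iris.
    At iris: go left to aster.
      At aster: go left to sage.
        sage is a leaf — visit sage.
      At aster: go right to yew.
        At yew: no left child.
        At yew: go right to ash.
          ash is a leaf — visit ash.
        Visit yew.
      Visit aster.
    At iris: go right to rose.
      At rose: no left child.
      At rose: go right to poppy.
        At poppy: no left child.
        At poppy: go right to pear.
          At pear: no left child.
          At pear: go right to bay.
            bay is a leaf — visit bay.
          Visit pear.
        Visit poppy.
      Visit rose.
    Visit iris.
  At plum: go right to moss.
    At moss: go left to mint.
      mint is a leaf — visit mint.
    At moss: no right child.
    Visit moss.
  Visit plum.
Visit tulip.
Full post-order sequence: sage, ash, yew, aster, bay, pear, poppy, rose, iris, mint, moss, plum, tulip.

plum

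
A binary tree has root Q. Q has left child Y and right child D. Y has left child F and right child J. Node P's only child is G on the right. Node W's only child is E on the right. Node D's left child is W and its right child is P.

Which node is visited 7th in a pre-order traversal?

E

Pre-order visits the node, then its left subtree, then its right subtree.
Visit Q.
At Q: go left to Y.
  Visit Y.
  At Y: go left to F.
    F is a leaf — visit F.
  At Y: go right to J.
    J is a leaf — visit J.
At Q: go right to D.
  Visit D.
  At D: go left to W.
    Visit W.
    At W: no left child.
    At W: go right to E.
      E is a leaf — visit E.
  At D: go right to P.
    Visit P.
    At P: no left child.
    At P: go right to G.
      G is a leaf — visit G.
Full pre-order sequence: Q, Y, F, J, D, W, E, P, G.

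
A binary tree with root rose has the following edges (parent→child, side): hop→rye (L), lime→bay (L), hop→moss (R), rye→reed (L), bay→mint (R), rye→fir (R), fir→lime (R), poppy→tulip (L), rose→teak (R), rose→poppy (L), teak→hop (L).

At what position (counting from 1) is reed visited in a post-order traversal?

3

Post-order visits the left subtree, then the right subtree, then the node.
At rose: go left to poppy.
  At poppy: go left to tulip.
    tulip is a leaf — visit tulip.
  At poppy: no right child.
  Visit poppy.
At rose: go right to teak.
  At teak: go left to hop.
    At hop: go left to rye.
      At rye: go left to reed.
        reed is a leaf — visit reed.
      At rye: go right to fir.
        At fir: no left child.
        At fir: go right to lime.
          At lime: go left to bay.
            At bay: no left child.
            At bay: go right to mint.
              mint is a leaf — visit mint.
            Visit bay.
          At lime: no right child.
          Visit lime.
        Visit fir.
      Visit rye.
    At hop: go right to moss.
      moss is a leaf — visit moss.
    Visit hop.
  At teak: no right child.
  Visit teak.
Visit rose.
Full post-order sequence: tulip, poppy, reed, mint, bay, lime, fir, rye, moss, hop, teak, rose.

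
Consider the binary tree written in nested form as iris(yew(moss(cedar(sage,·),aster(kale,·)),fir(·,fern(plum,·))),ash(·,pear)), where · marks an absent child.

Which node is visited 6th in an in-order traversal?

In-order visits the left subtree, then the node, then the right subtree.
At iris: go left to yew.
  At yew: go left to moss.
    At moss: go left to cedar.
      At cedar: go left to sage.
        sage is a leaf — visit sage.
      Visit cedar.
      At cedar: no right child.
    Visit moss.
    At moss: go right to aster.
      At aster: go left to kale.
        kale is a leaf — visit kale.
      Visit aster.
      At aster: no right child.
  Visit yew.
  At yew: go right to fir.
    At fir: no left child.
    Visit fir.
    At fir: go right to fern.
      At fern: go left to plum.
        plum is a leaf — visit plum.
      Visit fern.
      At fern: no right child.
Visit iris.
At iris: go right to ash.
  At ash: no left child.
  Visit ash.
  At ash: go right to pear.
    pear is a leaf — visit pear.
Full in-order sequence: sage, cedar, moss, kale, aster, yew, fir, plum, fern, iris, ash, pear.

yew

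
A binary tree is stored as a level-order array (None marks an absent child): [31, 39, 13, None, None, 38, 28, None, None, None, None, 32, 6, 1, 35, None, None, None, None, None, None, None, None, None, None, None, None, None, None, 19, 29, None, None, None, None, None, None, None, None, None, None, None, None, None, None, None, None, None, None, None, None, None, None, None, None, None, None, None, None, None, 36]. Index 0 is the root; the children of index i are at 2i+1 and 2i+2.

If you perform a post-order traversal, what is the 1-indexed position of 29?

Post-order visits the left subtree, then the right subtree, then the node.
At 31: go left to 39.
  39 is a leaf — visit 39.
At 31: go right to 13.
  At 13: go left to 38.
    At 38: go left to 32.
      32 is a leaf — visit 32.
    At 38: go right to 6.
      6 is a leaf — visit 6.
    Visit 38.
  At 13: go right to 28.
    At 28: go left to 1.
      1 is a leaf — visit 1.
    At 28: go right to 35.
      At 35: go left to 19.
        At 19: no left child.
        At 19: go right to 36.
          36 is a leaf — visit 36.
        Visit 19.
      At 35: go right to 29.
        29 is a leaf — visit 29.
      Visit 35.
    Visit 28.
  Visit 13.
Visit 31.
Full post-order sequence: 39, 32, 6, 38, 1, 36, 19, 29, 35, 28, 13, 31.

8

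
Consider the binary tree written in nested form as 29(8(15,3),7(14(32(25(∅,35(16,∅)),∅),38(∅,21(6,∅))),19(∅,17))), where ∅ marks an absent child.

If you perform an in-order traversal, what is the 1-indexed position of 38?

In-order visits the left subtree, then the node, then the right subtree.
At 29: go left to 8.
  At 8: go left to 15.
    15 is a leaf — visit 15.
  Visit 8.
  At 8: go right to 3.
    3 is a leaf — visit 3.
Visit 29.
At 29: go right to 7.
  At 7: go left to 14.
    At 14: go left to 32.
      At 32: go left to 25.
        At 25: no left child.
        Visit 25.
        At 25: go right to 35.
          At 35: go left to 16.
            16 is a leaf — visit 16.
          Visit 35.
          At 35: no right child.
      Visit 32.
      At 32: no right child.
    Visit 14.
    At 14: go right to 38.
      At 38: no left child.
      Visit 38.
      At 38: go right to 21.
        At 21: go left to 6.
          6 is a leaf — visit 6.
        Visit 21.
        At 21: no right child.
  Visit 7.
  At 7: go right to 19.
    At 19: no left child.
    Visit 19.
    At 19: go right to 17.
      17 is a leaf — visit 17.
Full in-order sequence: 15, 8, 3, 29, 25, 16, 35, 32, 14, 38, 6, 21, 7, 19, 17.

10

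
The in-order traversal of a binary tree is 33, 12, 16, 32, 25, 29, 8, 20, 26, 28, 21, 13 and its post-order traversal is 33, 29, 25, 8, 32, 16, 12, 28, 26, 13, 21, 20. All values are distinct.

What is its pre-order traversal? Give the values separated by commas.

20, 12, 33, 16, 32, 8, 25, 29, 21, 26, 28, 13

The last element of post-order is the root; it splits in-order into left and right subtrees.
Root 20: left subtree has 7 nodes {33, 12, 16, 32, 25, 29, 8}, right has 4 {26, 28, 21, 13}.
  Root 12: left subtree has 1 node {33}, right has 5 {16, 32, 25, 29, 8}.
    Root 16: left subtree has 0 nodes { }, right has 4 {32, 25, 29, 8}.
      Root 32: left subtree has 0 nodes { }, right has 3 {25, 29, 8}.
        Root 8: left subtree has 2 nodes {25, 29}, right has 0 { }.
          Root 25: left subtree has 0 nodes { }, right has 1 {29}.
  Root 21: left subtree has 2 nodes {26, 28}, right has 1 {13}.
    Root 26: left subtree has 0 nodes { }, right has 1 {28}.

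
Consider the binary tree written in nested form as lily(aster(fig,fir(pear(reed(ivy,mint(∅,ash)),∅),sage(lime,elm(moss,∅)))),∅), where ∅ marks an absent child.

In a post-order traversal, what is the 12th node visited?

Post-order visits the left subtree, then the right subtree, then the node.
At lily: go left to aster.
  At aster: go left to fig.
    fig is a leaf — visit fig.
  At aster: go right to fir.
    At fir: go left to pear.
      At pear: go left to reed.
        At reed: go left to ivy.
          ivy is a leaf — visit ivy.
        At reed: go right to mint.
          At mint: no left child.
          At mint: go right to ash.
            ash is a leaf — visit ash.
          Visit mint.
        Visit reed.
      At pear: no right child.
      Visit pear.
    At fir: go right to sage.
      At sage: go left to lime.
        lime is a leaf — visit lime.
      At sage: go right to elm.
        At elm: go left to moss.
          moss is a leaf — visit moss.
        At elm: no right child.
        Visit elm.
      Visit sage.
    Visit fir.
  Visit aster.
At lily: no right child.
Visit lily.
Full post-order sequence: fig, ivy, ash, mint, reed, pear, lime, moss, elm, sage, fir, aster, lily.

aster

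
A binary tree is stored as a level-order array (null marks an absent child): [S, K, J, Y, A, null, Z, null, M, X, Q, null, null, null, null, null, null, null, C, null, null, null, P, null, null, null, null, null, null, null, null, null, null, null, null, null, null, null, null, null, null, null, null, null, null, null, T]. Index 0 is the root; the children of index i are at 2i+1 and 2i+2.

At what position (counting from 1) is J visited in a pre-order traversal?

Pre-order visits the node, then its left subtree, then its right subtree.
Visit S.
At S: go left to K.
  Visit K.
  At K: go left to Y.
    Visit Y.
    At Y: no left child.
    At Y: go right to M.
      Visit M.
      At M: no left child.
      At M: go right to C.
        C is a leaf — visit C.
  At K: go right to A.
    Visit A.
    At A: go left to X.
      X is a leaf — visit X.
    At A: go right to Q.
      Visit Q.
      At Q: no left child.
      At Q: go right to P.
        Visit P.
        At P: no left child.
        At P: go right to T.
          T is a leaf — visit T.
At S: go right to J.
  Visit J.
  At J: no left child.
  At J: go right to Z.
    Z is a leaf — visit Z.
Full pre-order sequence: S, K, Y, M, C, A, X, Q, P, T, J, Z.

11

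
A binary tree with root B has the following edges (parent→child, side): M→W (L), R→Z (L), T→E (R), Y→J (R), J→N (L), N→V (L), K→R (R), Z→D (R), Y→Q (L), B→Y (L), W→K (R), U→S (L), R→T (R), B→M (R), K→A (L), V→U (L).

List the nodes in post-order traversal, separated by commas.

Post-order visits the left subtree, then the right subtree, then the node.
At B: go left to Y.
  At Y: go left to Q.
    Q is a leaf — visit Q.
  At Y: go right to J.
    At J: go left to N.
      At N: go left to V.
        At V: go left to U.
          At U: go left to S.
            S is a leaf — visit S.
          At U: no right child.
          Visit U.
        At V: no right child.
        Visit V.
      At N: no right child.
      Visit N.
    At J: no right child.
    Visit J.
  Visit Y.
At B: go right to M.
  At M: go left to W.
    At W: no left child.
    At W: go right to K.
      At K: go left to A.
        A is a leaf — visit A.
      At K: go right to R.
        At R: go left to Z.
          At Z: no left child.
          At Z: go right to D.
            D is a leaf — visit D.
          Visit Z.
        At R: go right to T.
          At T: no left child.
          At T: go right to E.
            E is a leaf — visit E.
          Visit T.
        Visit R.
      Visit K.
    Visit W.
  At M: no right child.
  Visit M.
Visit B.

Q, S, U, V, N, J, Y, A, D, Z, E, T, R, K, W, M, B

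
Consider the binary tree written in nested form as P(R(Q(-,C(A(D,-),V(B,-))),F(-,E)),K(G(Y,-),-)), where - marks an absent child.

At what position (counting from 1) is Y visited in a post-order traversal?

10

Post-order visits the left subtree, then the right subtree, then the node.
At P: go left to R.
  At R: go left to Q.
    At Q: no left child.
    At Q: go right to C.
      At C: go left to A.
        At A: go left to D.
          D is a leaf — visit D.
        At A: no right child.
        Visit A.
      At C: go right to V.
        At V: go left to B.
          B is a leaf — visit B.
        At V: no right child.
        Visit V.
      Visit C.
    Visit Q.
  At R: go right to F.
    At F: no left child.
    At F: go right to E.
      E is a leaf — visit E.
    Visit F.
  Visit R.
At P: go right to K.
  At K: go left to G.
    At G: go left to Y.
      Y is a leaf — visit Y.
    At G: no right child.
    Visit G.
  At K: no right child.
  Visit K.
Visit P.
Full post-order sequence: D, A, B, V, C, Q, E, F, R, Y, G, K, P.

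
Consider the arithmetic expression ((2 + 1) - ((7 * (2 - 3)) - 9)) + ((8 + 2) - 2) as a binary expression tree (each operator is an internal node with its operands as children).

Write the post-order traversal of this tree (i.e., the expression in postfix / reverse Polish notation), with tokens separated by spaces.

2 1 + 7 2 3 - * 9 - - 8 2 + 2 - +

Post-order on an expression tree gives postfix notation: for each operator, emit left operand, right operand, then the operator.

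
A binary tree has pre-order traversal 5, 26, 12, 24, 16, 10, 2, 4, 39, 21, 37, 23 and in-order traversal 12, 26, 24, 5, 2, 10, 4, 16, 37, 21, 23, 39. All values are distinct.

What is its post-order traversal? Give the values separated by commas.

The first element of pre-order is the root; it splits in-order into left and right subtrees.
Root 5: left subtree has 3 nodes {12, 26, 24}, right has 8 {2, 10, 4, 16, 37, 21, 23, 39}.
  Root 26: left subtree has 1 node {12}, right has 1 {24}.
  Root 16: left subtree has 3 nodes {2, 10, 4}, right has 4 {37, 21, 23, 39}.
    Root 10: left subtree has 1 node {2}, right has 1 {4}.
    Root 39: left subtree has 3 nodes {37, 21, 23}, right has 0 { }.
      Root 21: left subtree has 1 node {37}, right has 1 {23}.

12, 24, 26, 2, 4, 10, 37, 23, 21, 39, 16, 5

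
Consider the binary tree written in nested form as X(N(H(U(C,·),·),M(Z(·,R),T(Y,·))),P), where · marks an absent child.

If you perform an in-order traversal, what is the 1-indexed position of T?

9

In-order visits the left subtree, then the node, then the right subtree.
At X: go left to N.
  At N: go left to H.
    At H: go left to U.
      At U: go left to C.
        C is a leaf — visit C.
      Visit U.
      At U: no right child.
    Visit H.
    At H: no right child.
  Visit N.
  At N: go right to M.
    At M: go left to Z.
      At Z: no left child.
      Visit Z.
      At Z: go right to R.
        R is a leaf — visit R.
    Visit M.
    At M: go right to T.
      At T: go left to Y.
        Y is a leaf — visit Y.
      Visit T.
      At T: no right child.
Visit X.
At X: go right to P.
  P is a leaf — visit P.
Full in-order sequence: C, U, H, N, Z, R, M, Y, T, X, P.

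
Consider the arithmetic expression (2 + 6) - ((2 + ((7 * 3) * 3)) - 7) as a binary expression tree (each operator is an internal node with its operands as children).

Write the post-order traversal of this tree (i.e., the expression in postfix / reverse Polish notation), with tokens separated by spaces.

Post-order on an expression tree gives postfix notation: for each operator, emit left operand, right operand, then the operator.

2 6 + 2 7 3 * 3 * + 7 - -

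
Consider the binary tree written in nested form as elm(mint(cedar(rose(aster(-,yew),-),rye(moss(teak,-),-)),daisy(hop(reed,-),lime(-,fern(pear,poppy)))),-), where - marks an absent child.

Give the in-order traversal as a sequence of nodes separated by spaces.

aster yew rose cedar teak moss rye mint reed hop daisy lime pear fern poppy elm

In-order visits the left subtree, then the node, then the right subtree.
At elm: go left to mint.
  At mint: go left to cedar.
    At cedar: go left to rose.
      At rose: go left to aster.
        At aster: no left child.
        Visit aster.
        At aster: go right to yew.
          yew is a leaf — visit yew.
      Visit rose.
      At rose: no right child.
    Visit cedar.
    At cedar: go right to rye.
      At rye: go left to moss.
        At moss: go left to teak.
          teak is a leaf — visit teak.
        Visit moss.
        At moss: no right child.
      Visit rye.
      At rye: no right child.
  Visit mint.
  At mint: go right to daisy.
    At daisy: go left to hop.
      At hop: go left to reed.
        reed is a leaf — visit reed.
      Visit hop.
      At hop: no right child.
    Visit daisy.
    At daisy: go right to lime.
      At lime: no left child.
      Visit lime.
      At lime: go right to fern.
        At fern: go left to pear.
          pear is a leaf — visit pear.
        Visit fern.
        At fern: go right to poppy.
          poppy is a leaf — visit poppy.
Visit elm.
At elm: no right child.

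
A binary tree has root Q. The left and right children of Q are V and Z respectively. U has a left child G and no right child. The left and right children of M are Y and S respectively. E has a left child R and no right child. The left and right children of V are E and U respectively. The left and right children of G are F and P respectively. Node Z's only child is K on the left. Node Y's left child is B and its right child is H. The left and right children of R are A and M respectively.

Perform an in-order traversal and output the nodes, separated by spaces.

A R B Y H M S E V F G P U Q K Z

In-order visits the left subtree, then the node, then the right subtree.
At Q: go left to V.
  At V: go left to E.
    At E: go left to R.
      At R: go left to A.
        A is a leaf — visit A.
      Visit R.
      At R: go right to M.
        At M: go left to Y.
          At Y: go left to B.
            B is a leaf — visit B.
          Visit Y.
          At Y: go right to H.
            H is a leaf — visit H.
        Visit M.
        At M: go right to S.
          S is a leaf — visit S.
    Visit E.
    At E: no right child.
  Visit V.
  At V: go right to U.
    At U: go left to G.
      At G: go left to F.
        F is a leaf — visit F.
      Visit G.
      At G: go right to P.
        P is a leaf — visit P.
    Visit U.
    At U: no right child.
Visit Q.
At Q: go right to Z.
  At Z: go left to K.
    K is a leaf — visit K.
  Visit Z.
  At Z: no right child.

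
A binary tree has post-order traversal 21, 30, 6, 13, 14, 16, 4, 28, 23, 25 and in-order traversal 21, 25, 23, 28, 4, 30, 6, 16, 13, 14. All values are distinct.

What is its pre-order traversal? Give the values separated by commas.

25, 21, 23, 28, 4, 16, 6, 30, 14, 13

The last element of post-order is the root; it splits in-order into left and right subtrees.
Root 25: left subtree has 1 node {21}, right has 8 {23, 28, 4, 30, 6, 16, 13, 14}.
  Root 23: left subtree has 0 nodes { }, right has 7 {28, 4, 30, 6, 16, 13, 14}.
    Root 28: left subtree has 0 nodes { }, right has 6 {4, 30, 6, 16, 13, 14}.
      Root 4: left subtree has 0 nodes { }, right has 5 {30, 6, 16, 13, 14}.
        Root 16: left subtree has 2 nodes {30, 6}, right has 2 {13, 14}.
          Root 6: left subtree has 1 node {30}, right has 0 { }.
          Root 14: left subtree has 1 node {13}, right has 0 { }.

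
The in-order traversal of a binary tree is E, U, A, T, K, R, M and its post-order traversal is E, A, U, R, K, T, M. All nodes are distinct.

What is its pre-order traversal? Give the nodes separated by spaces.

The last element of post-order is the root; it splits in-order into left and right subtrees.
Root M: left subtree has 6 nodes {E, U, A, T, K, R}, right has 0 { }.
  Root T: left subtree has 3 nodes {E, U, A}, right has 2 {K, R}.
    Root U: left subtree has 1 node {E}, right has 1 {A}.
    Root K: left subtree has 0 nodes { }, right has 1 {R}.

M T U E A K R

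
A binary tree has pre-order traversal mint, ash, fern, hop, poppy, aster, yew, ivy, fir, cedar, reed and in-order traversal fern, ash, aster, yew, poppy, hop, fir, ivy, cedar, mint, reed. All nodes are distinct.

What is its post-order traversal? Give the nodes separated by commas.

The first element of pre-order is the root; it splits in-order into left and right subtrees.
Root mint: left subtree has 9 nodes {fern, ash, aster, yew, poppy, hop, fir, ivy, cedar}, right has 1 {reed}.
  Root ash: left subtree has 1 node {fern}, right has 7 {aster, yew, poppy, hop, fir, ivy, cedar}.
    Root hop: left subtree has 3 nodes {aster, yew, poppy}, right has 3 {fir, ivy, cedar}.
      Root poppy: left subtree has 2 nodes {aster, yew}, right has 0 { }.
        Root aster: left subtree has 0 nodes { }, right has 1 {yew}.
      Root ivy: left subtree has 1 node {fir}, right has 1 {cedar}.

fern, yew, aster, poppy, fir, cedar, ivy, hop, ash, reed, mint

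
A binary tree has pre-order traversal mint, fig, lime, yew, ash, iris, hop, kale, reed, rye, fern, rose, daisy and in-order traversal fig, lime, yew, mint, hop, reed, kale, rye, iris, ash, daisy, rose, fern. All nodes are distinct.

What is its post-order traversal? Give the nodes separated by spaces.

The first element of pre-order is the root; it splits in-order into left and right subtrees.
Root mint: left subtree has 3 nodes {fig, lime, yew}, right has 9 {hop, reed, kale, rye, iris, ash, daisy, rose, fern}.
  Root fig: left subtree has 0 nodes { }, right has 2 {lime, yew}.
    Root lime: left subtree has 0 nodes { }, right has 1 {yew}.
  Root ash: left subtree has 5 nodes {hop, reed, kale, rye, iris}, right has 3 {daisy, rose, fern}.
    Root iris: left subtree has 4 nodes {hop, reed, kale, rye}, right has 0 { }.
      Root hop: left subtree has 0 nodes { }, right has 3 {reed, kale, rye}.
        Root kale: left subtree has 1 node {reed}, right has 1 {rye}.
    Root fern: left subtree has 2 nodes {daisy, rose}, right has 0 { }.
      Root rose: left subtree has 1 node {daisy}, right has 0 { }.

yew lime fig reed rye kale hop iris daisy rose fern ash mint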